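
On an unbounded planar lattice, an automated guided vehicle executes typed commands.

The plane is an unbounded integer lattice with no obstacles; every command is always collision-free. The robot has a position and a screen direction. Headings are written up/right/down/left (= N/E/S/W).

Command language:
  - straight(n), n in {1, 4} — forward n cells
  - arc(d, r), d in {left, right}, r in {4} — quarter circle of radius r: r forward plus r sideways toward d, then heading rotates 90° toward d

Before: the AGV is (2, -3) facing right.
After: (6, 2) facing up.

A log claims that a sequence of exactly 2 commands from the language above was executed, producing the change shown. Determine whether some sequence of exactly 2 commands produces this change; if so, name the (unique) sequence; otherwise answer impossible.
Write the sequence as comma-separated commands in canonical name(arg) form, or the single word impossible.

arc(left, 4), straight(1)

key: running straight(1) before arc(left, 4) would end elsewhere — order is forced
from: (2, -3) facing right
1. arc(left, 4) → (6, 1) facing up
2. straight(1) → (6, 2) facing up
uniquely the one of 16 2-step routes that fits.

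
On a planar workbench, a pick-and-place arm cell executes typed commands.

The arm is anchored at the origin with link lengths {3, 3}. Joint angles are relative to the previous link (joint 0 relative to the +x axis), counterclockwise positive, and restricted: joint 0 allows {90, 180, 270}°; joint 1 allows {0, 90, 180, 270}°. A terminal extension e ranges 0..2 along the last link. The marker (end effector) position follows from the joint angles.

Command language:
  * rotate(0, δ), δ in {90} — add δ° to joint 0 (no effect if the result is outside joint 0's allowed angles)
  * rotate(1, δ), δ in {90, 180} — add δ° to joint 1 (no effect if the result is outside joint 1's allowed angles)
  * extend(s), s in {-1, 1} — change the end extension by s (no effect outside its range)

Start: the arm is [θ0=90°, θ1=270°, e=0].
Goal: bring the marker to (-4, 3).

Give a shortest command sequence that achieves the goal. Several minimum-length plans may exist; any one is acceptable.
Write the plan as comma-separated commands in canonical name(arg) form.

initial: [θ0=90°, θ1=270°, e=0]
step 1 (rotate(1, 180)): [θ0=90°, θ1=90°, e=0]
step 2 (extend(1)): [θ0=90°, θ1=90°, e=1]
minimal: 2 command(s), checked below 2.

rotate(1, 180), extend(1)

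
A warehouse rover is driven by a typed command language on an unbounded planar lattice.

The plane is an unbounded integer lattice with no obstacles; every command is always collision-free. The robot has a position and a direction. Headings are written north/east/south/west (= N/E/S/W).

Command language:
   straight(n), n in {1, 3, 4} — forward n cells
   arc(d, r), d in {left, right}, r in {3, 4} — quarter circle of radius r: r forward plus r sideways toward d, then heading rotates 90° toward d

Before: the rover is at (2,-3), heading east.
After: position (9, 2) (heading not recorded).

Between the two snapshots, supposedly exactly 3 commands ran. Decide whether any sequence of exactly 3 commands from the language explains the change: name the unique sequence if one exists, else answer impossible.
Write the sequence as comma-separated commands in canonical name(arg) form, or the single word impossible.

key: running straight(1) before straight(3) would end elsewhere — order is forced
initial: at (2,-3), heading east
1. straight(3) → at (5,-3), heading east
2. arc(left, 4) → at (9,1), heading north
3. straight(1) → at (9,2), heading north
no rival 3-sequence matches.

straight(3), arc(left, 4), straight(1)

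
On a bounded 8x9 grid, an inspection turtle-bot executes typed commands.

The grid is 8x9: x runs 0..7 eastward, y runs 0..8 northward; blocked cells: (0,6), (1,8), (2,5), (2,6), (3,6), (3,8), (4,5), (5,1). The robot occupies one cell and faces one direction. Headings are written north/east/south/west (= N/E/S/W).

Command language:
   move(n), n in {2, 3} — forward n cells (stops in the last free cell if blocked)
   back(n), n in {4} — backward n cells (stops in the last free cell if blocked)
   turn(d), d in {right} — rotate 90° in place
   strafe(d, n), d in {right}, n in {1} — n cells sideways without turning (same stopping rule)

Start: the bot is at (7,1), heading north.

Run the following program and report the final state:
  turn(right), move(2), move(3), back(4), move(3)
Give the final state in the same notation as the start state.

from: at (7,1), heading north
[1] after turn(right): at (7,1), heading east
[2] after move(2): at (7,1), heading east
[3] after move(3): at (7,1), heading east
[4] after back(4): at (6,1), heading east
[5] after move(3): at (7,1), heading east

at (7,1), heading east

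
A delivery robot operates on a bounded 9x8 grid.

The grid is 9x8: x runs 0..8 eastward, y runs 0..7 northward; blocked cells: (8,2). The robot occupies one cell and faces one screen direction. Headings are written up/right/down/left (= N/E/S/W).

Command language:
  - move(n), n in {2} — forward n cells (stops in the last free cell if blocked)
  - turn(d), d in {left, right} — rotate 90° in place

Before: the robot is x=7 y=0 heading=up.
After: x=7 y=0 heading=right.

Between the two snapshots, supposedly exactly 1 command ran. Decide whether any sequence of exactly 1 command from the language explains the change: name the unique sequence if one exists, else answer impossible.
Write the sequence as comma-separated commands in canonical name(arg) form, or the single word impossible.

key: parked at (7,0) the whole time — nothing moves the robot
begin: x=7 y=0 heading=up
step 1 (turn(right)): x=7 y=0 heading=right
uniquely the one of 3 1-step routes that fits.

turn(right)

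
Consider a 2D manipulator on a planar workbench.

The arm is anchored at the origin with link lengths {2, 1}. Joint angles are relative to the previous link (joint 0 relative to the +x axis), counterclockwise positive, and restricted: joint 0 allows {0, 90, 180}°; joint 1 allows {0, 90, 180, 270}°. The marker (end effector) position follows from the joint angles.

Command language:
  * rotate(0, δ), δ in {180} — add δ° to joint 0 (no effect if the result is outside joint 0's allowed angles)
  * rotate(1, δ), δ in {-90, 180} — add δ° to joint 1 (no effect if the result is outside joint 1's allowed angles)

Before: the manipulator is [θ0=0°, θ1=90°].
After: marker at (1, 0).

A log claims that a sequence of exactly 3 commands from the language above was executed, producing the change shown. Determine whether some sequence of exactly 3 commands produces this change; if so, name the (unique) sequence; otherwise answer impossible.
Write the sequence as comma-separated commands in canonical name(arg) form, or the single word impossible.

rotate(1, -90), rotate(1, -90), rotate(1, -90)

begin: [θ0=0°, θ1=90°]
step 1 (rotate(1, -90)): [θ0=0°, θ1=0°]
step 2 (rotate(1, -90)): [θ0=0°, θ1=270°]
step 3 (rotate(1, -90)): [θ0=0°, θ1=180°]
no other 3-command option fits: unique.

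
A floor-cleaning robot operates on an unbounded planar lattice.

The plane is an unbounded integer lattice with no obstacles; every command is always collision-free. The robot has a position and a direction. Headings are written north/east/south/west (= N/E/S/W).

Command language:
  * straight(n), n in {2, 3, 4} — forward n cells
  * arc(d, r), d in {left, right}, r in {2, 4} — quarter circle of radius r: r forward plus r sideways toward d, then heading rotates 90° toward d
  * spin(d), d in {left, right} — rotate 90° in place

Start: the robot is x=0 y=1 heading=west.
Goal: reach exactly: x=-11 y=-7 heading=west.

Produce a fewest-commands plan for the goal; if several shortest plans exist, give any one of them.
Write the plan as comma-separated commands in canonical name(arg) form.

begin: x=0 y=1 heading=west
step 1 (straight(3)): x=-3 y=1 heading=west
step 2 (arc(left, 4)): x=-7 y=-3 heading=south
step 3 (arc(right, 4)): x=-11 y=-7 heading=west
minimal: 3 command(s), checked below 3.

straight(3), arc(left, 4), arc(right, 4)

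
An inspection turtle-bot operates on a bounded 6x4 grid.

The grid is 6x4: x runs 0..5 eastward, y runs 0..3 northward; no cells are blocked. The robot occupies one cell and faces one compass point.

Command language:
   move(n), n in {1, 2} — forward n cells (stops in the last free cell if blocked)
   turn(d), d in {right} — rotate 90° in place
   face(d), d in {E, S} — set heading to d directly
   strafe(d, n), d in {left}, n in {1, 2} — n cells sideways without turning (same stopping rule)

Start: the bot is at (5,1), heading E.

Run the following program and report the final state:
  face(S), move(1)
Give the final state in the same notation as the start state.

at (5,0), heading S

t0: at (5,1), heading E
[1] after face(S): at (5,1), heading S
[2] after move(1): at (5,0), heading S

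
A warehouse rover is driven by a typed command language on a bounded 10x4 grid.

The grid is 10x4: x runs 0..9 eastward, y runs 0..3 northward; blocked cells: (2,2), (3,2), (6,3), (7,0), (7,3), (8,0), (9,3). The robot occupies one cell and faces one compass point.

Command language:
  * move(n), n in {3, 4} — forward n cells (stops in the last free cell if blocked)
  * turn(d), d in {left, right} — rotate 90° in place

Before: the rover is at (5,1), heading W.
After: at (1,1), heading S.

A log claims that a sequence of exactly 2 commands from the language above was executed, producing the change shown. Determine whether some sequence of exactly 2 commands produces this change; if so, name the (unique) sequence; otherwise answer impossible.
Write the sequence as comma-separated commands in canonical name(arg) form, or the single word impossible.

move(4), turn(left)

key: order matters: swapping move(4) and turn(left) lands elsewhere
start: at (5,1), heading W
t=1 move(4) ⇒ at (1,1), heading W
t=2 turn(left) ⇒ at (1,1), heading S
no rival 2-sequence matches.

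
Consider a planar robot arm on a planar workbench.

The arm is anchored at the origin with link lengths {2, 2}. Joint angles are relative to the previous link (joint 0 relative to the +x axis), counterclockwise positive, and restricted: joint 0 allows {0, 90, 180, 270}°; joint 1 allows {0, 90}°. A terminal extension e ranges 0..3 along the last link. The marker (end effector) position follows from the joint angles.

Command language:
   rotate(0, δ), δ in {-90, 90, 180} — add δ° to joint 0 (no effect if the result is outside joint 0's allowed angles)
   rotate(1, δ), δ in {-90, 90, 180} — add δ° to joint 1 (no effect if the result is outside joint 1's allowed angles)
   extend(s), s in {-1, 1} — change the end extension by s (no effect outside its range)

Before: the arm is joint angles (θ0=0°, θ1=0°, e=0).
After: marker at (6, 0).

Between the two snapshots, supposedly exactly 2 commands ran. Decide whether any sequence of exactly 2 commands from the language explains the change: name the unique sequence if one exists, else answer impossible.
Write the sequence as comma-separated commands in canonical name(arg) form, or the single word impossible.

from: joint angles (θ0=0°, θ1=0°, e=0)
t=1 extend(1) ⇒ joint angles (θ0=0°, θ1=0°, e=1)
t=2 extend(1) ⇒ joint angles (θ0=0°, θ1=0°, e=2)
uniquely the one of 64 2-step routes that fits.

extend(1), extend(1)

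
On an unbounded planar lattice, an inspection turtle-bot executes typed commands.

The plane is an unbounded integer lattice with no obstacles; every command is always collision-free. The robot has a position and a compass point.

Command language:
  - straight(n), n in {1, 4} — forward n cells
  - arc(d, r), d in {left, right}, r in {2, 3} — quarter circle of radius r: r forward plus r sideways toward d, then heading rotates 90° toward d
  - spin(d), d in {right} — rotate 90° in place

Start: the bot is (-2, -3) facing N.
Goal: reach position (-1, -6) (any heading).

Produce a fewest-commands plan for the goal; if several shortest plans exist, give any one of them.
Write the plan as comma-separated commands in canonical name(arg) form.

t0: (-2, -3) facing N
1. arc(right, 2) → (0, -1) facing E
2. arc(right, 2) → (2, -3) facing S
3. arc(right, 3) → (-1, -6) facing W
shorter routes all fall short; 3 is best.

arc(right, 2), arc(right, 2), arc(right, 3)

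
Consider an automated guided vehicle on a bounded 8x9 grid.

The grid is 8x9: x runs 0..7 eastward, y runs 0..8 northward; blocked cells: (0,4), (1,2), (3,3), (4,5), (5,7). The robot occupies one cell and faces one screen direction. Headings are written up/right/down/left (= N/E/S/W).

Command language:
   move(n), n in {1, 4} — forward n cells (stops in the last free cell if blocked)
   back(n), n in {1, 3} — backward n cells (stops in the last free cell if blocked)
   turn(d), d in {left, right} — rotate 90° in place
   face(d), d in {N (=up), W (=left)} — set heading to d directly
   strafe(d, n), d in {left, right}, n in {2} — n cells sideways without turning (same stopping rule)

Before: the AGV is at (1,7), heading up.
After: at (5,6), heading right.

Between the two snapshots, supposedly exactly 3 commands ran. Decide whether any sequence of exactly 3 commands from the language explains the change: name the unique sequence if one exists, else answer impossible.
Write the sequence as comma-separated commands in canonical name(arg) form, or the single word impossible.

back(1), turn(right), move(4)

key: cell and facing (now E) both changed — the 3 commands mix motion and turning
from: at (1,7), heading up
[1] after back(1): at (1,6), heading up
[2] after turn(right): at (1,6), heading right
[3] after move(4): at (5,6), heading right
uniquely the one of 1000 3-step routes that fits.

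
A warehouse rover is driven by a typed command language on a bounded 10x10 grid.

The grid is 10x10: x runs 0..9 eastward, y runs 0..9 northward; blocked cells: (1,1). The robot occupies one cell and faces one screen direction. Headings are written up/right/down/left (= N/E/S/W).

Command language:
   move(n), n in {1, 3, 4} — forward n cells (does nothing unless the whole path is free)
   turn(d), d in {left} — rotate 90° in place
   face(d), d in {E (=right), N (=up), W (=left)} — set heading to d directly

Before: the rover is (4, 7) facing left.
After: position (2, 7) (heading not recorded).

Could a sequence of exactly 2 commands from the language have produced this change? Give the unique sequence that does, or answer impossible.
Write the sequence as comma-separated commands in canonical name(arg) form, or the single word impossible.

move(1), move(1)

t0: (4, 7) facing left
[1] after move(1): (3, 7) facing left
[2] after move(1): (2, 7) facing left
no other 2-command option fits: unique.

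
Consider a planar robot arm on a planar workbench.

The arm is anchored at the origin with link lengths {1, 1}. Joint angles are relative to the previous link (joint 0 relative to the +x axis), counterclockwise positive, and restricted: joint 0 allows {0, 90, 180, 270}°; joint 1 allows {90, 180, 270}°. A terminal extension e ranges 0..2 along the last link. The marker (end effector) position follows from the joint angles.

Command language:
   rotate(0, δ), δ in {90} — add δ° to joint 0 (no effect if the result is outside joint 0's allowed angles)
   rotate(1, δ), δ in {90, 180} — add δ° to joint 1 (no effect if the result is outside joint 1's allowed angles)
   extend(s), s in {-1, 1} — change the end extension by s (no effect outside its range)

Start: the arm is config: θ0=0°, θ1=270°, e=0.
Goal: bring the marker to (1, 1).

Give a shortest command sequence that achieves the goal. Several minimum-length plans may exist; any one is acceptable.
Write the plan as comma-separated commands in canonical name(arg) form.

rotate(1, 180)

from: config: θ0=0°, θ1=270°, e=0
t=1 rotate(1, 180) ⇒ config: θ0=0°, θ1=90°, e=0
no 0-step plan works, so 1 is optimal.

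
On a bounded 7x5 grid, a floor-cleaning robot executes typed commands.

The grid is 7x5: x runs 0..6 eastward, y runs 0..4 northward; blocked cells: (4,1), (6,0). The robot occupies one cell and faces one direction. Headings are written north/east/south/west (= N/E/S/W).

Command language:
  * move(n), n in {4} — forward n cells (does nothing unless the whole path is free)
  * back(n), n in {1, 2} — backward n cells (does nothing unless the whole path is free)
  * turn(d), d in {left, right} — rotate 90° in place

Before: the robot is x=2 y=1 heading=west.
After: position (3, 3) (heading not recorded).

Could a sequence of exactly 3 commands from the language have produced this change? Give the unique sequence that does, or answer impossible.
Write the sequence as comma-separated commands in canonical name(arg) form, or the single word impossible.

key: order matters: swapping back(1) and back(2) lands elsewhere
from: x=2 y=1 heading=west
1. back(1) → x=3 y=1 heading=west
2. turn(left) → x=3 y=1 heading=south
3. back(2) → x=3 y=3 heading=south
all 125 alternatives checked — unique.

back(1), turn(left), back(2)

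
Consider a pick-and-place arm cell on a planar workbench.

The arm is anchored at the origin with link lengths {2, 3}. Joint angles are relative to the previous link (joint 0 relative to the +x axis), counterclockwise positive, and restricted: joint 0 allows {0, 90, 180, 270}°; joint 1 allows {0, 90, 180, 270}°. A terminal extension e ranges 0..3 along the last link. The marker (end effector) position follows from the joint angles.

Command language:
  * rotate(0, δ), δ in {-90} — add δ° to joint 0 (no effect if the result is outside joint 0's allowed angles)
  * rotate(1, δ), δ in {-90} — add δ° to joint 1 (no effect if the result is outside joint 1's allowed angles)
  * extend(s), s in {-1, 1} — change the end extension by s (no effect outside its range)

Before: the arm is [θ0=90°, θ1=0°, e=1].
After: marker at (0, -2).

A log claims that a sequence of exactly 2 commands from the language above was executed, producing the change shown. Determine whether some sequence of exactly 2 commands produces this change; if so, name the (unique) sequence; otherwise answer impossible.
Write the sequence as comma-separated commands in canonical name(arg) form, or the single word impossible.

rotate(1, -90), rotate(1, -90)

start: [θ0=90°, θ1=0°, e=1]
step 1 (rotate(1, -90)): [θ0=90°, θ1=270°, e=1]
step 2 (rotate(1, -90)): [θ0=90°, θ1=180°, e=1]
no other 2-command option fits: unique.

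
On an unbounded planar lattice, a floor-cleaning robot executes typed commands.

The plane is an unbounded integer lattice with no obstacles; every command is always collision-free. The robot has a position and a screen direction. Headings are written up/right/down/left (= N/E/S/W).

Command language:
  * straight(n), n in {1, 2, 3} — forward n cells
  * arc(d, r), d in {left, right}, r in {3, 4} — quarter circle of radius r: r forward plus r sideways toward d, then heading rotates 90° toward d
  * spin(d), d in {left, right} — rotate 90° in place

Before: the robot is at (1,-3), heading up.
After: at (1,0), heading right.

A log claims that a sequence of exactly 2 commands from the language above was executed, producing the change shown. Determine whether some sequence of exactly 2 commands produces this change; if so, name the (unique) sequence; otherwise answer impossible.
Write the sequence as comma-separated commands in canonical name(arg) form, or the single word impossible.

key: position moved to (1,0) AND the heading swung to E — translation plus rotation needed
start: at (1,-3), heading up
[1] after straight(3): at (1,0), heading up
[2] after spin(right): at (1,0), heading right
no rival 2-sequence matches.

straight(3), spin(right)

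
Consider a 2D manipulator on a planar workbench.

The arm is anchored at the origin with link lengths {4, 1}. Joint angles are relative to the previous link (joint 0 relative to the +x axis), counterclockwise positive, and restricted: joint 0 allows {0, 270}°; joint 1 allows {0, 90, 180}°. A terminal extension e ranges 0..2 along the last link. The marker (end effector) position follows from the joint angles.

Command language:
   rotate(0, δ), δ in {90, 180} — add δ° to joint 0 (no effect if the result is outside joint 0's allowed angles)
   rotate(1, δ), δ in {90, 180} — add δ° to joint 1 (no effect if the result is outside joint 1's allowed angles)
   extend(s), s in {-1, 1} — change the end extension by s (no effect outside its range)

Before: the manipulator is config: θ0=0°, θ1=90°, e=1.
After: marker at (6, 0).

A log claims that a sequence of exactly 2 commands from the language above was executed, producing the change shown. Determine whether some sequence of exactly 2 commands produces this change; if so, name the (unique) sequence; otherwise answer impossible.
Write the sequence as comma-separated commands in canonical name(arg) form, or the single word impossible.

key: order matters: swapping rotate(1, 90) and rotate(1, 180) lands elsewhere
begin: config: θ0=0°, θ1=90°, e=1
1. rotate(1, 90) → config: θ0=0°, θ1=180°, e=1
2. rotate(1, 180) → config: θ0=0°, θ1=0°, e=1
no other 2-command option fits: unique.

rotate(1, 90), rotate(1, 180)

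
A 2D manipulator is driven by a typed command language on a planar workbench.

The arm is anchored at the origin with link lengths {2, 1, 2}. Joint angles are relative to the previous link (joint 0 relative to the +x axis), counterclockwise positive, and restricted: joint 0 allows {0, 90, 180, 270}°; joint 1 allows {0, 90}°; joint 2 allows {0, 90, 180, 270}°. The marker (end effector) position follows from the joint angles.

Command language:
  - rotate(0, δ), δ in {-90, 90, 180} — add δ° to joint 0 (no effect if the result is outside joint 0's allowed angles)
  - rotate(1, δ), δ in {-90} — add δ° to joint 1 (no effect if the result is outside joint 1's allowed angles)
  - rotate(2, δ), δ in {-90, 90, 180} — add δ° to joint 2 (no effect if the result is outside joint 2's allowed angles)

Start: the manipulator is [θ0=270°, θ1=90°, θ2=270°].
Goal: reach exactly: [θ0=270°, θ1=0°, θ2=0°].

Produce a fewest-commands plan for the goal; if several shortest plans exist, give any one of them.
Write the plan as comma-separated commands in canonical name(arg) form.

rotate(2, 90), rotate(1, -90)

from: [θ0=270°, θ1=90°, θ2=270°]
t=1 rotate(2, 90) ⇒ [θ0=270°, θ1=90°, θ2=0°]
t=2 rotate(1, -90) ⇒ [θ0=270°, θ1=0°, θ2=0°]
no 1-step plan works, so 2 is optimal.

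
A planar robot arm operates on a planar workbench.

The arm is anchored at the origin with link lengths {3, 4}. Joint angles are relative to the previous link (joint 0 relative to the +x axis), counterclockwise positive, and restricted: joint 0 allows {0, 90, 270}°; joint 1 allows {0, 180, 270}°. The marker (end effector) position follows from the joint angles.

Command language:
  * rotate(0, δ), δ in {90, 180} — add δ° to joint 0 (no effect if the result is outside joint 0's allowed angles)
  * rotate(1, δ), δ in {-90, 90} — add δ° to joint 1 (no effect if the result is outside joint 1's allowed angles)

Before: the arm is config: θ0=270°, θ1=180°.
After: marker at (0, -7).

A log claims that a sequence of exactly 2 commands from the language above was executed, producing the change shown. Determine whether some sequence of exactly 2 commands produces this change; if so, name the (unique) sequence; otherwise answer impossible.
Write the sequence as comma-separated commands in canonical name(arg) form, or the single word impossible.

t0: config: θ0=270°, θ1=180°
t=1 rotate(1, 90) ⇒ config: θ0=270°, θ1=270°
t=2 rotate(1, 90) ⇒ config: θ0=270°, θ1=0°
all 16 alternatives checked — unique.

rotate(1, 90), rotate(1, 90)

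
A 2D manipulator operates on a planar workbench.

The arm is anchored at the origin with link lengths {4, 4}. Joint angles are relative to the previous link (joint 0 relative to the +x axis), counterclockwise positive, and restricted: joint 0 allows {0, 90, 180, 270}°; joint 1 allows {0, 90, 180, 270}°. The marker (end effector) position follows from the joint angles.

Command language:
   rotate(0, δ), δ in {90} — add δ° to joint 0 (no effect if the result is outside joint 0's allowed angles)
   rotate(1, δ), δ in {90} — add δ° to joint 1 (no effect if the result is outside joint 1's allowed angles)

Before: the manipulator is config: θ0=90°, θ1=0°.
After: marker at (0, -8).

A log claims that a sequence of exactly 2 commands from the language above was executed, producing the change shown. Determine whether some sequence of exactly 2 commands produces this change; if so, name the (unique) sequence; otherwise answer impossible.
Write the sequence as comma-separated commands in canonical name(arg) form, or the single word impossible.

rotate(0, 90), rotate(0, 90)

initial: config: θ0=90°, θ1=0°
1. rotate(0, 90) → config: θ0=180°, θ1=0°
2. rotate(0, 90) → config: θ0=270°, θ1=0°
all 4 alternatives checked — unique.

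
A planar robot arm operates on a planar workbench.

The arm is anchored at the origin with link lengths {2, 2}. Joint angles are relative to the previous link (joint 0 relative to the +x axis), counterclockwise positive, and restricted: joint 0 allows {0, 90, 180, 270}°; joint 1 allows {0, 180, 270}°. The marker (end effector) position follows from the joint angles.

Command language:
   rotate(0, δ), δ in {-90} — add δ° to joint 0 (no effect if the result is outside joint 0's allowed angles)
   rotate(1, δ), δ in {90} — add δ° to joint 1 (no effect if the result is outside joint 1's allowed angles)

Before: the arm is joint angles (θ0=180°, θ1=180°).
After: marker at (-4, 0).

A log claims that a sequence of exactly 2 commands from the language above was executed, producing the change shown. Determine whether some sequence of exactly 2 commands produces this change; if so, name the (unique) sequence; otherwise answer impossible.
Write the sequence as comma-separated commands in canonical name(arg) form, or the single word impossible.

rotate(1, 90), rotate(1, 90)

from: joint angles (θ0=180°, θ1=180°)
1. rotate(1, 90) → joint angles (θ0=180°, θ1=270°)
2. rotate(1, 90) → joint angles (θ0=180°, θ1=0°)
no other 2-command option fits: unique.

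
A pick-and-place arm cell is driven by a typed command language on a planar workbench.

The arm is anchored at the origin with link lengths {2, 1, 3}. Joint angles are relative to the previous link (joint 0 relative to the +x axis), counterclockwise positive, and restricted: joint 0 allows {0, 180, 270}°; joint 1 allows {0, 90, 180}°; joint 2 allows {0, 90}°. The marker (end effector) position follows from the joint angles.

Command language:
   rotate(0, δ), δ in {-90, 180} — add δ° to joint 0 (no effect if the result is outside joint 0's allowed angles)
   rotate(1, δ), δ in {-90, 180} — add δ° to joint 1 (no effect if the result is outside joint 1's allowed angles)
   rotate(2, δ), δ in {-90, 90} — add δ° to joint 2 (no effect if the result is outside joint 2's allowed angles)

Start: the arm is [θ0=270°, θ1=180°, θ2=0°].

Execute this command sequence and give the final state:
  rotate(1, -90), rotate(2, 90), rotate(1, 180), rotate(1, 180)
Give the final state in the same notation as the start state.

[θ0=270°, θ1=90°, θ2=90°]

initial: [θ0=270°, θ1=180°, θ2=0°]
1. rotate(1, -90) → [θ0=270°, θ1=90°, θ2=0°]
2. rotate(2, 90) → [θ0=270°, θ1=90°, θ2=90°]
3. rotate(1, 180) → [θ0=270°, θ1=90°, θ2=90°]
4. rotate(1, 180) → [θ0=270°, θ1=90°, θ2=90°]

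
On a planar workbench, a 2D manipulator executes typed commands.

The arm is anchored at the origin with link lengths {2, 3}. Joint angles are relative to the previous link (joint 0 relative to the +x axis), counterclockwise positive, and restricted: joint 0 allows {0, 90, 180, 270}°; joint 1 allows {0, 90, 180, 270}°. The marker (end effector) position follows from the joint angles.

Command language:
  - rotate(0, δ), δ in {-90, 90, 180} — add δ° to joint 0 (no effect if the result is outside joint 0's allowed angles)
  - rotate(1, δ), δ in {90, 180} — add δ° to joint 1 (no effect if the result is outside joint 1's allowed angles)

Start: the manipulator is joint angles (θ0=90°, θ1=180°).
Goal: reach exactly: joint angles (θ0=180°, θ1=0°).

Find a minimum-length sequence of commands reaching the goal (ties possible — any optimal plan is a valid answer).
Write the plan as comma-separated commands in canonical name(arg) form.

rotate(0, 90), rotate(1, 180)

initial: joint angles (θ0=90°, θ1=180°)
[1] after rotate(0, 90): joint angles (θ0=180°, θ1=180°)
[2] after rotate(1, 180): joint angles (θ0=180°, θ1=0°)
shorter routes all fall short; 2 is best.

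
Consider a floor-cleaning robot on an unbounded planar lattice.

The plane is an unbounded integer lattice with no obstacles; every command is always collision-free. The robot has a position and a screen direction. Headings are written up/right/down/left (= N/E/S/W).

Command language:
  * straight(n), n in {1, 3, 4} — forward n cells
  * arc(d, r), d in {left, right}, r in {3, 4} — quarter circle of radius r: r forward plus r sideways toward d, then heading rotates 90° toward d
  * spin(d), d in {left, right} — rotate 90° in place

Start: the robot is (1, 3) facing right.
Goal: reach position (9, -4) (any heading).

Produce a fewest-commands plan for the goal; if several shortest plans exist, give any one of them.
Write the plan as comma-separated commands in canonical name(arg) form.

straight(1), arc(right, 4), arc(left, 3)

initial: (1, 3) facing right
t=1 straight(1) ⇒ (2, 3) facing right
t=2 arc(right, 4) ⇒ (6, -1) facing down
t=3 arc(left, 3) ⇒ (9, -4) facing right
nothing shorter than 3 reaches the goal.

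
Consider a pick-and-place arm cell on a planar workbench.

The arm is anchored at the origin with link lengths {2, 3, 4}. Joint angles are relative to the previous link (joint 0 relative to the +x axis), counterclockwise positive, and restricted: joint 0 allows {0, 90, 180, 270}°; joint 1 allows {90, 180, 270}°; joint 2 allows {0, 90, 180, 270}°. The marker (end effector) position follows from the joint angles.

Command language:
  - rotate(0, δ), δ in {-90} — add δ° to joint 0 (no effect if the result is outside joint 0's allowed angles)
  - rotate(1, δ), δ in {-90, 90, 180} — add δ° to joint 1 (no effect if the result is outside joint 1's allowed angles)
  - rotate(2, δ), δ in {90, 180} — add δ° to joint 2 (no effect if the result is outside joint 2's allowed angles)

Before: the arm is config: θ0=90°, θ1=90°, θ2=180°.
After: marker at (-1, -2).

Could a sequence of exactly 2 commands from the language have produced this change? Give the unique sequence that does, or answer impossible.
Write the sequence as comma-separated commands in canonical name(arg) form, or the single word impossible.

rotate(0, -90), rotate(0, -90)

from: config: θ0=90°, θ1=90°, θ2=180°
1. rotate(0, -90) → config: θ0=0°, θ1=90°, θ2=180°
2. rotate(0, -90) → config: θ0=270°, θ1=90°, θ2=180°
no rival 2-sequence matches.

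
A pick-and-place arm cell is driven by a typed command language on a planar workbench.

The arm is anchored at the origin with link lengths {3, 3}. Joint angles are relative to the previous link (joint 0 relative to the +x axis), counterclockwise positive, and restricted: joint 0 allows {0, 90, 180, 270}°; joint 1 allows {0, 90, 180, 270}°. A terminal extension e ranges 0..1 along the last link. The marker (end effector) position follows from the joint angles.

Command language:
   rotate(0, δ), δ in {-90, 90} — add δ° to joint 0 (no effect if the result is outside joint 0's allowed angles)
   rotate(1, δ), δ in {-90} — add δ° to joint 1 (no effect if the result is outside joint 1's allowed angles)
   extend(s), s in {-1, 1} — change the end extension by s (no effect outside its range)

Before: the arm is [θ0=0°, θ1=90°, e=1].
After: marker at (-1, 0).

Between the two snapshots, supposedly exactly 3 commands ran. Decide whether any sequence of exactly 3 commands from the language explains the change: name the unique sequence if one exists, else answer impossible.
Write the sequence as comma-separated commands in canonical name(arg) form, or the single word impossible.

begin: [θ0=0°, θ1=90°, e=1]
step 1 (rotate(1, -90)): [θ0=0°, θ1=0°, e=1]
step 2 (rotate(1, -90)): [θ0=0°, θ1=270°, e=1]
step 3 (rotate(1, -90)): [θ0=0°, θ1=180°, e=1]
no rival 3-sequence matches.

rotate(1, -90), rotate(1, -90), rotate(1, -90)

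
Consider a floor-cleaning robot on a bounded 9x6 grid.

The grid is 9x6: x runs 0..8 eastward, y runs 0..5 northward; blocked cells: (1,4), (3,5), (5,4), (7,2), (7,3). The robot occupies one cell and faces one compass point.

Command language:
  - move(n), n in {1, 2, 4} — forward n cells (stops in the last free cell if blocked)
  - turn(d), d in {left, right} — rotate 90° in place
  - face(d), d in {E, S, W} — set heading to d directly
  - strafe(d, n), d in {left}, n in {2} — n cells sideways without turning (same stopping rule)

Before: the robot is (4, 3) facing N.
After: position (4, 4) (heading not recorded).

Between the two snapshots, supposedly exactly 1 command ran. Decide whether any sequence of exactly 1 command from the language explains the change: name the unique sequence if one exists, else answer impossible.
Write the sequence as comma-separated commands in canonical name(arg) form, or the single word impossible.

from: (4, 3) facing N
step 1 (move(1)): (4, 4) facing N
all 9 alternatives checked — unique.

move(1)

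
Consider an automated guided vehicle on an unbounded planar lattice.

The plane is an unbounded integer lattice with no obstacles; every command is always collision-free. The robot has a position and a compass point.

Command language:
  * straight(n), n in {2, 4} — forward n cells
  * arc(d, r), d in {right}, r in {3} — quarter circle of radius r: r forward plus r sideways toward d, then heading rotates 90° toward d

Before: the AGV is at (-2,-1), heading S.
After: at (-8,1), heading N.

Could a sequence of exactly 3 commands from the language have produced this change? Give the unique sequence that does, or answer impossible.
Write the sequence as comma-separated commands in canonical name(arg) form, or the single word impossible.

key: cell and facing (now N) both changed — the 3 commands mix motion and turning
from: at (-2,-1), heading S
step 1 (arc(right, 3)): at (-5,-4), heading W
step 2 (arc(right, 3)): at (-8,-1), heading N
step 3 (straight(2)): at (-8,1), heading N
uniquely the one of 27 3-step routes that fits.

arc(right, 3), arc(right, 3), straight(2)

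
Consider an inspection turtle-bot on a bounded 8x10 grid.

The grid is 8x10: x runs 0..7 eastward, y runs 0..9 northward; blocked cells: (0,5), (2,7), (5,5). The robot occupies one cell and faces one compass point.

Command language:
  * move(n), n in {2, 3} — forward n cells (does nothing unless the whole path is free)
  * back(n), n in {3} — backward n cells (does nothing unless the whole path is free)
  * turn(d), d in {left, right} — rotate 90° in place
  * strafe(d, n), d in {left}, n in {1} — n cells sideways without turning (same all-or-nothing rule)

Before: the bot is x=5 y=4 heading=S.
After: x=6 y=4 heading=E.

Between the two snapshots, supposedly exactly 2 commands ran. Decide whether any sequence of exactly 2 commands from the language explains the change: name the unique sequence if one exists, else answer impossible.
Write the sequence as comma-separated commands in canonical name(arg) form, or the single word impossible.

key: order matters: swapping strafe(left, 1) and turn(left) lands elsewhere
initial: x=5 y=4 heading=S
t=1 strafe(left, 1) ⇒ x=6 y=4 heading=S
t=2 turn(left) ⇒ x=6 y=4 heading=E
no other 2-command option fits: unique.

strafe(left, 1), turn(left)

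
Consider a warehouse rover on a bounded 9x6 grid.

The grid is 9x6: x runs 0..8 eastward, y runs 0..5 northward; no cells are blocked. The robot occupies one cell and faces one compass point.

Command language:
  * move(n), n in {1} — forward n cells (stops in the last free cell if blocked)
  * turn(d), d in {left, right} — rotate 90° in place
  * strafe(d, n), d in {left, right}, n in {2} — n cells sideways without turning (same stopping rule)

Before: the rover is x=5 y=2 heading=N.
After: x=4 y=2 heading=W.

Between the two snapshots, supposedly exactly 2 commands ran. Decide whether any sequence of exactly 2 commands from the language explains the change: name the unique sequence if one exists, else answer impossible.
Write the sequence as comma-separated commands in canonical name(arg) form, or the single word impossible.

turn(left), move(1)

key: order matters: swapping turn(left) and move(1) lands elsewhere
start: x=5 y=2 heading=N
[1] after turn(left): x=5 y=2 heading=W
[2] after move(1): x=4 y=2 heading=W
no other 2-command option fits: unique.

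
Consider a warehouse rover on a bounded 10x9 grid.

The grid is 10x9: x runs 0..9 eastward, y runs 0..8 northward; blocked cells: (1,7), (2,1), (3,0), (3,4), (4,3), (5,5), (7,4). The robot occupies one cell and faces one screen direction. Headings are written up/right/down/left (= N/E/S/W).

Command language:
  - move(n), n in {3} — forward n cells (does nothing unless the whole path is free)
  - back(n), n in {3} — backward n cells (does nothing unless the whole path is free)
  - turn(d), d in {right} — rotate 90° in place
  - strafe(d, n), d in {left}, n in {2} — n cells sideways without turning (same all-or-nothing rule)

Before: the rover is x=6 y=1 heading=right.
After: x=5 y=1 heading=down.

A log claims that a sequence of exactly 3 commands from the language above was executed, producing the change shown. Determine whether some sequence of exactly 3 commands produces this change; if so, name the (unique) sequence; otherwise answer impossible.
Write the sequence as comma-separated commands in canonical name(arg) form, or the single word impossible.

key: order matters: swapping back(3) and strafe(left, 2) lands elsewhere
t0: x=6 y=1 heading=right
step 1 (back(3)): x=3 y=1 heading=right
step 2 (turn(right)): x=3 y=1 heading=down
step 3 (strafe(left, 2)): x=5 y=1 heading=down
uniquely the one of 64 3-step routes that fits.

back(3), turn(right), strafe(left, 2)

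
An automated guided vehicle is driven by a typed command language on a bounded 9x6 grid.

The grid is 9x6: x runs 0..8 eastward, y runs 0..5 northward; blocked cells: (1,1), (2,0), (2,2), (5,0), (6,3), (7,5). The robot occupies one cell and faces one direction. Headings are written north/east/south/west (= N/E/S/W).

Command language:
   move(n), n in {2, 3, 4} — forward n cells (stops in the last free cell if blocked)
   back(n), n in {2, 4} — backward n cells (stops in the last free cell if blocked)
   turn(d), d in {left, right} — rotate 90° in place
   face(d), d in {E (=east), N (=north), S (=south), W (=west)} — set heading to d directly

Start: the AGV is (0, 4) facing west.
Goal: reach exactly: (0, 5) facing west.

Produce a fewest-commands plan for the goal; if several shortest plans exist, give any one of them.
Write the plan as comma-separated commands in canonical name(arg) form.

turn(right), move(2), turn(left)

initial: (0, 4) facing west
step 1 (turn(right)): (0, 4) facing north
step 2 (move(2)): (0, 5) facing north
step 3 (turn(left)): (0, 5) facing west
no 2-step plan works, so 3 is optimal.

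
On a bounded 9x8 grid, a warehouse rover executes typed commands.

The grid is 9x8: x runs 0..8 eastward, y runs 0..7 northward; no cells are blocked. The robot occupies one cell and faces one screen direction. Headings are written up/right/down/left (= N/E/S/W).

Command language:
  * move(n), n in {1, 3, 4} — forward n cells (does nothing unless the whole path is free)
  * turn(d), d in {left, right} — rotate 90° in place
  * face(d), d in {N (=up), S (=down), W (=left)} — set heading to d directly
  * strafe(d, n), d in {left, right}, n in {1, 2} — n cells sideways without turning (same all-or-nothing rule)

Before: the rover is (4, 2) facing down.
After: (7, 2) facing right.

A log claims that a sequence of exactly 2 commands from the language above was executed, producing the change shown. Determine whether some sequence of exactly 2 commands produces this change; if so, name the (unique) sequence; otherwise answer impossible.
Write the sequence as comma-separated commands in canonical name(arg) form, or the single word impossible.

key: cell and facing (now E) both changed — the 2 commands mix motion and turning
from: (4, 2) facing down
[1] after turn(left): (4, 2) facing right
[2] after move(3): (7, 2) facing right
no other 2-command option fits: unique.

turn(left), move(3)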